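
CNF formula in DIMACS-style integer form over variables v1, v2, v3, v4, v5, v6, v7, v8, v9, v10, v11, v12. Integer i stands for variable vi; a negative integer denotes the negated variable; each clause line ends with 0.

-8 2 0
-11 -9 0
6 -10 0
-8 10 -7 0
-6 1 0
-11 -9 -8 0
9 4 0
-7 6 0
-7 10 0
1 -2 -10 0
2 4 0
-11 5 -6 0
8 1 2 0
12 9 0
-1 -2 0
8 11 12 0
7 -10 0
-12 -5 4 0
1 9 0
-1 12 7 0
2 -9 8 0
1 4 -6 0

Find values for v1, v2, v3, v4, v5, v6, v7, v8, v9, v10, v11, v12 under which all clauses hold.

Pure literal: v4 appears only positively; assign v4 = True.
Try v1 = True.
  then v2 is forced to False.
  then v8 is forced to False.
  then v9 is forced to False.
  then v12 is forced to True.
Try v5 = False.
The remaining clauses are satisfied by v3 = False, v6 = False, v7 = False, v10 = False, v11 = False.

v1=T, v2=F, v3=F, v4=T, v5=F, v6=F, v7=F, v8=F, v9=F, v10=F, v11=F, v12=T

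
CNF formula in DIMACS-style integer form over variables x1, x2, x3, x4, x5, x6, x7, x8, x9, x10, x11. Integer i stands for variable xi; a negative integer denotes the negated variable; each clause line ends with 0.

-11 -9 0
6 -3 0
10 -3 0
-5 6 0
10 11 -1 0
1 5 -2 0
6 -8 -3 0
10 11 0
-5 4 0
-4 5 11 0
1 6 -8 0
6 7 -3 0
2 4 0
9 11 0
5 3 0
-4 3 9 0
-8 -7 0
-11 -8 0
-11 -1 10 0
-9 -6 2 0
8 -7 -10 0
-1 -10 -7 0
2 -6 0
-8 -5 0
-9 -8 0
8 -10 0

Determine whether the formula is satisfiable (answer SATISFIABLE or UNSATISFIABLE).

UNSATISFIABLE

x8 = True:
  propagation gives x7=False, x11=False, x10=True, x9=True; an empty clause results — contradiction.
x8 = False:
  propagation gives x10=False, x3=False, x11=True, x9=False; an empty clause results — contradiction.
Every branch closes, so no satisfying assignment exists.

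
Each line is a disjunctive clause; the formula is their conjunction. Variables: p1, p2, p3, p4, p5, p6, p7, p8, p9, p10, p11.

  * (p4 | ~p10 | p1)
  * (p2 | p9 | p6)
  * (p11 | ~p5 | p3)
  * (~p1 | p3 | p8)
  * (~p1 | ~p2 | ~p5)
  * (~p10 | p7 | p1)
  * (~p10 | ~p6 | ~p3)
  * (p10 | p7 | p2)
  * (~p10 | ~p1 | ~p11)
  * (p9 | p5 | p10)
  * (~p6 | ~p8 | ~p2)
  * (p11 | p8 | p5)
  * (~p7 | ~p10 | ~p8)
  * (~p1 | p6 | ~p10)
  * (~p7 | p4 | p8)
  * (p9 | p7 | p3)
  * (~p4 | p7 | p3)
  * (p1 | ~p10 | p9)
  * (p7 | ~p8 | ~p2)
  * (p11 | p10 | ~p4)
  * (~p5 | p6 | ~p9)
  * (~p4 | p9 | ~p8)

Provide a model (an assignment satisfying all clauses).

p1 = F, p2 = T, p3 = T, p4 = F, p5 = T, p6 = F, p7 = T, p8 = T, p9 = F, p10 = F, p11 = T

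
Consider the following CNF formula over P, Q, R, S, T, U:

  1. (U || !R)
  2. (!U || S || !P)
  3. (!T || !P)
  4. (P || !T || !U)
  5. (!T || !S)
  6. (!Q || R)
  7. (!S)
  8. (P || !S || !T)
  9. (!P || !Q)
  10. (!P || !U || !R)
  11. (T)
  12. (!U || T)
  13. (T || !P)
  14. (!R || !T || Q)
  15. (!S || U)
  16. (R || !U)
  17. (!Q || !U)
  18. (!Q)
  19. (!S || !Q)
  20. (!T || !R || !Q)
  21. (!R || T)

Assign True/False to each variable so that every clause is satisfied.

Unit propagation: (!S) forces S = False.
(T) is a unit clause, so T = True.
The clause (!P) is unit: P must be False.
The clause (!U) is unit: U must be False.
The clause (!R) is unit: R must be False.
(!Q) is a unit clause, so Q = False.
Every clause has at least one true literal under this assignment.

P=False, Q=False, R=False, S=False, T=True, U=False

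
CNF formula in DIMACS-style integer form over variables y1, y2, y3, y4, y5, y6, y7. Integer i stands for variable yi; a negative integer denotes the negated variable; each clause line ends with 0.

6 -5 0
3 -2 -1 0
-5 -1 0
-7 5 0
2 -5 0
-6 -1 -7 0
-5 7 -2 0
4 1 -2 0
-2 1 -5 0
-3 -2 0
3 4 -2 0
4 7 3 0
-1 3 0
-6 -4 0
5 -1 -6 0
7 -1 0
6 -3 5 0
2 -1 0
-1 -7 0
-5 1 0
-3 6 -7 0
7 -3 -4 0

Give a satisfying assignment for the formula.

Set y1 = False and propagate.
  then y5 is forced to False.
  then y7 is forced to False.
The remaining clauses are satisfied by y2 = False, y3 = False, y4 = True, y6 = False.
Every clause has at least one true literal under this assignment.

y1=False, y2=False, y3=False, y4=True, y5=False, y6=False, y7=False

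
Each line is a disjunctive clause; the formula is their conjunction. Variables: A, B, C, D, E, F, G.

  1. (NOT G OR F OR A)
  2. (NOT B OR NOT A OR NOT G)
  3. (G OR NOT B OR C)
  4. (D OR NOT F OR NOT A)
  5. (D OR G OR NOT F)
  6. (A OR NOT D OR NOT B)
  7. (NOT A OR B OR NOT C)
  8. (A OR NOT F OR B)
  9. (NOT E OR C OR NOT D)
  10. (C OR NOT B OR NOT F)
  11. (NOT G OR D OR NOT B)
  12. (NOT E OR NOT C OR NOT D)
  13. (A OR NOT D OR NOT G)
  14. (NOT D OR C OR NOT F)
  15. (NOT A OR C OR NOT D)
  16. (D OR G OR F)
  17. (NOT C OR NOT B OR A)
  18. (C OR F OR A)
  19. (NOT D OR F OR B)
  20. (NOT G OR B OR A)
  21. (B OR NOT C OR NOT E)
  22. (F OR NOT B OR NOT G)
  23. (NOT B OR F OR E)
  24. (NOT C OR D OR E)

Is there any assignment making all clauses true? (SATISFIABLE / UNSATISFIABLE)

SATISFIABLE

Set A = True and propagate.
Try B = False.
  then C is forced to False.
  then D is forced to False.
  then F is forced to False.
  then G is forced to True.
E is now unconstrained; take E = True.
So A = T, B = F, C = F, D = F, E = T, F = F, G = T is a satisfying assignment.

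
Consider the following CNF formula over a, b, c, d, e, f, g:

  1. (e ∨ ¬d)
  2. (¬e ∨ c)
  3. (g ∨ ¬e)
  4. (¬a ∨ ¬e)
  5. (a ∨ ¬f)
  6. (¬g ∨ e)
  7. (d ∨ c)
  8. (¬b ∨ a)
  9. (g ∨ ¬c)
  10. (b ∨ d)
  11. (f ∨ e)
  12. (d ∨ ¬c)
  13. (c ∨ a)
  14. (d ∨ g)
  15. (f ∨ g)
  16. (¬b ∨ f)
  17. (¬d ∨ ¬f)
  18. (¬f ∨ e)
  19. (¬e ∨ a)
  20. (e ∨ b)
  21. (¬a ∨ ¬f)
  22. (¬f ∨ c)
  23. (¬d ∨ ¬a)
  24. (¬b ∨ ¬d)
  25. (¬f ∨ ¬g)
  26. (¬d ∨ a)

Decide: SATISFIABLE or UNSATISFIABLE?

UNSATISFIABLE

d = True:
  propagation gives e=True, c=True, g=True, a=False; an empty clause results — contradiction.
d = False:
  propagation gives c=True; an empty clause results — contradiction.
Every branch closes, so no satisfying assignment exists.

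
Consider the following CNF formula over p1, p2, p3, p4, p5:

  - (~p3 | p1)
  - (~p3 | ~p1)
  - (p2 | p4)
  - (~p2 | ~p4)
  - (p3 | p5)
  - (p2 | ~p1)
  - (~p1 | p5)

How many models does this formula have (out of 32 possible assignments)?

The models are:
  p1=F p2=F p3=F p4=T p5=T
  p1=F p2=T p3=F p4=F p5=T
  p1=T p2=T p3=F p4=F p5=T
That's 3 in total.

3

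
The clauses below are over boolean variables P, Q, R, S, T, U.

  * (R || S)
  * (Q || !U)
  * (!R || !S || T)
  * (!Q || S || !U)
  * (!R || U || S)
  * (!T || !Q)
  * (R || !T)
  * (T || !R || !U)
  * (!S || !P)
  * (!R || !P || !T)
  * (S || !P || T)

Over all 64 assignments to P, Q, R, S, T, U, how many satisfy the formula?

Satisfying assignments:
  P=F Q=F R=F S=T T=F U=F
  P=F Q=F R=T S=T T=T U=F
  P=F Q=T R=F S=T T=F U=F
  P=F Q=T R=F S=T T=F U=T
Count: 4.

4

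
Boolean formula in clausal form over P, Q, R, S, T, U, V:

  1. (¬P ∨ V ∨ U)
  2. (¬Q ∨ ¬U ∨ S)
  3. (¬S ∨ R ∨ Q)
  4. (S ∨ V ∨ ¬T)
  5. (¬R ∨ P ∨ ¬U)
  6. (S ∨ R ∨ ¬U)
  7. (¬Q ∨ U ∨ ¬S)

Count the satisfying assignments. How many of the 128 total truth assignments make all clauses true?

45

Split on S, then U.
  S=1, U=1: T, V free; 4 ways for (P,Q,R) × 2^2 = 16.
  S=1, U=0: T free; 3 ways for (P,Q,R,V) × 2^1 = 6.
  S=0, U=1: remaining (P,Q,R,T,V) ∈ {(1,0,1,0,0); (1,0,1,0,1); (1,0,1,1,1)} — 3.
  S=0, U=0: Q, R free; 5 ways for (P,T,V) × 2^2 = 20.
Total: 16 + 6 + 3 + 20 = 45.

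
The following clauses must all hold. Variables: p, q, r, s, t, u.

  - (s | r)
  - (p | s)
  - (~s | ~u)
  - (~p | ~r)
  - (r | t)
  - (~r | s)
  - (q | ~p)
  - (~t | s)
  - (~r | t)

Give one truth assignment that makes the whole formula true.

p=False  q=True  r=True  s=True  t=True  u=False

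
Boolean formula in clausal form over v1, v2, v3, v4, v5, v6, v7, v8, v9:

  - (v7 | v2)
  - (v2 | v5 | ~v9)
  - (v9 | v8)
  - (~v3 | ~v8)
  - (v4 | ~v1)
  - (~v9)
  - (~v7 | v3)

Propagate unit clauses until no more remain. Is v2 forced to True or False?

True

(~v9) is a unit clause: v9 = False.
(v8 | v9): since v9 = False, the clause reduces to (v8). v8 = True.
From (~v8 | ~v3) and v8 = True: v3 = False.
From (v3 | ~v7) and v3 = False: v7 = False.
(v7 | v2) with v7 = False leaves only v2, so v2 = True.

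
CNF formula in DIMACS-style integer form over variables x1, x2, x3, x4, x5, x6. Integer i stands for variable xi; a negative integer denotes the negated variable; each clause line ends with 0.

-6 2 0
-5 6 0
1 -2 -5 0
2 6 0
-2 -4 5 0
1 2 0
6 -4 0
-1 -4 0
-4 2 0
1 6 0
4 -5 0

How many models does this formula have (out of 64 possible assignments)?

Satisfying assignments:
  x1=F x2=T x3=F x4=F x5=F x6=T
  x1=F x2=T x3=T x4=F x5=F x6=T
  x1=T x2=T x3=F x4=F x5=F x6=F
  x1=T x2=T x3=F x4=F x5=F x6=T
  x1=T x2=T x3=T x4=F x5=F x6=F
  x1=T x2=T x3=T x4=F x5=F x6=T
Count: 6.

6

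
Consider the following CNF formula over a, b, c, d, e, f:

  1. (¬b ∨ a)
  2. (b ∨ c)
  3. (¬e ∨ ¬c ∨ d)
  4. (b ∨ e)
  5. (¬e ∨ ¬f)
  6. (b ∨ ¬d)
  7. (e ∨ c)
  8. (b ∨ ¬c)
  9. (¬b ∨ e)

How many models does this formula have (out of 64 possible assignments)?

3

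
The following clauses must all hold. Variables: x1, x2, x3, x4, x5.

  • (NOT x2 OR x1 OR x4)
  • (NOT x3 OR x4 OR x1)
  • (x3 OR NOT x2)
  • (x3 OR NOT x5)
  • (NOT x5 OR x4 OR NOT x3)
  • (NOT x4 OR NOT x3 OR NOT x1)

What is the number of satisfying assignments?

10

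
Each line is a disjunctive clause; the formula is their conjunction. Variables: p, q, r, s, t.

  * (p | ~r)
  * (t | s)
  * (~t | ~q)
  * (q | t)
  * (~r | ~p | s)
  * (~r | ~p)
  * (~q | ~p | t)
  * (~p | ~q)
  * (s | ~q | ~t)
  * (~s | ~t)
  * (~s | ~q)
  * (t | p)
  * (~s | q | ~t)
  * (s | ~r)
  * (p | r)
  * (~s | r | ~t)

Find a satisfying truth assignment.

p=T  q=F  r=F  s=F  t=T

Check each clause:
  1. (p | ~r) — p is true.
  2. (t | s) — t is true.
  3. (~t | ~q) — ~q is true.
  4. (q | t) — t is true.
  5. (s | ~p | ~r) — ~r is true.
  6. (~p | ~r) — ~r is true.
  7. (~q | t | ~p) — t is true.
  8. (~q | ~p) — ~q is true.
  9. (s | ~q | ~t) — ~q is true.
  10. (~s | ~t) — ~s is true.
  11. (~q | ~s) — ~s is true.
  12. (t | p) — p is true.
  13. (q | ~s | ~t) — ~s is true.
  14. (s | ~r) — ~r is true.
  15. (p | r) — p is true.
  16. (r | ~s | ~t) — ~s is true.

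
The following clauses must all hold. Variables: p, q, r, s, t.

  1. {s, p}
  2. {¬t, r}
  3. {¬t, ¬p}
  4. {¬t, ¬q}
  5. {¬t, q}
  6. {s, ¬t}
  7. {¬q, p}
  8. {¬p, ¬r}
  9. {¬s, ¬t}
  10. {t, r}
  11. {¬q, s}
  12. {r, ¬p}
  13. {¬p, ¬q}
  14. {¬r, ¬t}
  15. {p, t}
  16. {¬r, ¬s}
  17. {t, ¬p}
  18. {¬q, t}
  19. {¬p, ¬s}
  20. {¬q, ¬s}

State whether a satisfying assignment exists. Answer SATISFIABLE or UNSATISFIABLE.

UNSATISFIABLE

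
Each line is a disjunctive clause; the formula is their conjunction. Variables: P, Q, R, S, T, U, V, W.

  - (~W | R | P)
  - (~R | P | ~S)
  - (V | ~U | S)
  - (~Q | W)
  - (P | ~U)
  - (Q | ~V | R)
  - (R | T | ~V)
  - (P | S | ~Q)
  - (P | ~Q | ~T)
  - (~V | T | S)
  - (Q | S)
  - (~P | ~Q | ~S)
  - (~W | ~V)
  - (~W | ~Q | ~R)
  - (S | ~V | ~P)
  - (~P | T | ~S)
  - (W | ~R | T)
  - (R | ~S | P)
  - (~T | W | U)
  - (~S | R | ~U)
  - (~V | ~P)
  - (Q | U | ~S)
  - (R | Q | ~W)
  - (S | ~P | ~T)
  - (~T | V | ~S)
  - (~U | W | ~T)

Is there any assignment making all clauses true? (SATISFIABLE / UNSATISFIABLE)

Try P = True.
  then V is forced to False.
For the remaining variables, Q = True, R = False, S = False, T = False, U = False, W = True works.
Every clause has at least one true literal under this assignment.
So P=1, Q=1, R=0, S=0, T=0, U=0, V=0, W=1 is a satisfying assignment.

SATISFIABLE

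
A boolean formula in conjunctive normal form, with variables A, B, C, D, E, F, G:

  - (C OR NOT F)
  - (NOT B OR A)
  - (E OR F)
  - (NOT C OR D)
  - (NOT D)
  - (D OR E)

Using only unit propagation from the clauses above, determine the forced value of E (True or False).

(NOT D) is a unit clause: D = False.
From (NOT C OR D) and D = False: C = False.
From (NOT F OR C) and C = False: F = False.
From (F OR E) and F = False: E = True.

True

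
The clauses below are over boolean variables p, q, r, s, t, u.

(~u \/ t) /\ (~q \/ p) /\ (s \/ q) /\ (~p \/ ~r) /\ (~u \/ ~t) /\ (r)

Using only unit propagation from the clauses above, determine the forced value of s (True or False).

(r) is a unit clause: r = True.
(~p \/ ~r) with r = True leaves only ~p, so p = False.
(~q \/ p) with p = False leaves only ~q, so q = False.
(q \/ s): since q = False, the clause reduces to (s). s = True.

True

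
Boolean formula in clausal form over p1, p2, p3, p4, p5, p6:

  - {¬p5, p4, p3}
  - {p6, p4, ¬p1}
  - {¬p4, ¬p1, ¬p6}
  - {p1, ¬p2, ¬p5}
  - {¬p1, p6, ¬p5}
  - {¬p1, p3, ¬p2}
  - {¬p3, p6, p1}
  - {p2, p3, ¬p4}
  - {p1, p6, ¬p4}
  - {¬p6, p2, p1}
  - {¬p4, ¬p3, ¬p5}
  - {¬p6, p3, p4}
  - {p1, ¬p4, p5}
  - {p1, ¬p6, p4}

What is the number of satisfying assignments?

Split on p1, then p4.
  p1=1, p4=1: remaining (p2,p3,p5,p6) ∈ {(0,1,0,0); (1,1,0,0)} — 2.
  p1=1, p4=0: remaining (p2,p3,p5,p6) ∈ {(0,1,0,1); (0,1,1,1); (1,1,0,1); (1,1,1,1)} — 4.
  p1=0, p4=1: a clause becomes empty — 0.
  p1=0, p4=0: remaining (p2,p3,p5,p6) ∈ {(0,0,0,0); (1,0,0,0)} — 2.
Total: 2 + 4 + 0 + 2 = 8.

8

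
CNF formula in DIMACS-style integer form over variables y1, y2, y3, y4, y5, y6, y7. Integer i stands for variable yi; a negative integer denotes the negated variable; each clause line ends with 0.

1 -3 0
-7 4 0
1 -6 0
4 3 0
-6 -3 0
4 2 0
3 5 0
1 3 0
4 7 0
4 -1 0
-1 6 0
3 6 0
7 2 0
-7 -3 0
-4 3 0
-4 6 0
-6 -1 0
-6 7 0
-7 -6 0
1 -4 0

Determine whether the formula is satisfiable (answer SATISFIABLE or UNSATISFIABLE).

y3 = True:
  propagation gives y1=True, y6=False; an empty clause results — contradiction.
y3 = False:
  propagation gives y4=True; an empty clause results — contradiction.
Every branch closes, so no satisfying assignment exists.

UNSATISFIABLE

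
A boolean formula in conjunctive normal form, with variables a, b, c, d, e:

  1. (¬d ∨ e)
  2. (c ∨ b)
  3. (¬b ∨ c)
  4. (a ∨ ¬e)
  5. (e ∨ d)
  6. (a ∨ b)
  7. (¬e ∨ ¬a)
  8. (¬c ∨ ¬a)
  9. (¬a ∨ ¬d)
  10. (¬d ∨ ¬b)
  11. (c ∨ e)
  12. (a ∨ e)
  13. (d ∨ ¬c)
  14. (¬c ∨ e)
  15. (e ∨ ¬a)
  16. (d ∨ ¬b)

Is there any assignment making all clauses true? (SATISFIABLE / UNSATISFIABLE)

UNSATISFIABLE

e = True:
  propagation gives a=True; an empty clause results — contradiction.
e = False:
  propagation gives d=False; an empty clause results — contradiction.
Every branch closes, so no satisfying assignment exists.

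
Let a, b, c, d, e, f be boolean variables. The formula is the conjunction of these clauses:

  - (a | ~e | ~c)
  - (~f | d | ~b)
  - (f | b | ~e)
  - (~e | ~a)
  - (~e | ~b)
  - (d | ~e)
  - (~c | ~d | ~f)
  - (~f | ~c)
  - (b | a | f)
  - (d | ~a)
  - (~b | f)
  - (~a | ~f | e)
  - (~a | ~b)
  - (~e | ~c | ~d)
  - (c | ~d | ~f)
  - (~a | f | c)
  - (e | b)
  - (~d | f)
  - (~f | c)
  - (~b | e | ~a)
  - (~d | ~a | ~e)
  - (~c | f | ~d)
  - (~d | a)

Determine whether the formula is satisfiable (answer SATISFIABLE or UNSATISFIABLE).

f = True:
  propagation gives c=False; an empty clause results — contradiction.
f = False:
  propagation gives b=False, e=False; an empty clause results — contradiction.
Every branch closes, so no satisfying assignment exists.

UNSATISFIABLE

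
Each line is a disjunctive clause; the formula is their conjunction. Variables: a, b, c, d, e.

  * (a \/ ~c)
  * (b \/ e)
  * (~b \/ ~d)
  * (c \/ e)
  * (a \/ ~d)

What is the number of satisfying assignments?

9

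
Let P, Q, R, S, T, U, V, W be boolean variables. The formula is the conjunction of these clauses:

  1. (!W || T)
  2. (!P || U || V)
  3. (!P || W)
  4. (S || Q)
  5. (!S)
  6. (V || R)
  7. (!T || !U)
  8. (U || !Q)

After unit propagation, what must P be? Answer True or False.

False

Unit clause (!S) sets S = False.
(S || Q) with S = False leaves only Q, so Q = True.
In (!Q || U), !Q is now false; U must hold, so U = True.
(!T || !U): since U = True, the clause reduces to (!T). T = False.
(T || !W): since T = False, the clause reduces to (!W). W = False.
(W || !P): since W = False, the clause reduces to (!P). P = False.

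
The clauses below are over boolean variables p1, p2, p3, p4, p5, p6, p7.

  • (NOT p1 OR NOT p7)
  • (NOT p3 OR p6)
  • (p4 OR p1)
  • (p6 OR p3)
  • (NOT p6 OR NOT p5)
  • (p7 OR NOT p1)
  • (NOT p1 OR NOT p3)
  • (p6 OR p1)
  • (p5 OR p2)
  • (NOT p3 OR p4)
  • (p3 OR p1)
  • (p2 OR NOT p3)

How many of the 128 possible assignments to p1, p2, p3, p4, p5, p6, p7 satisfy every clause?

2

Satisfying assignments:
  p1=F p2=T p3=T p4=T p5=F p6=T p7=F
  p1=F p2=T p3=T p4=T p5=F p6=T p7=T
Count: 2.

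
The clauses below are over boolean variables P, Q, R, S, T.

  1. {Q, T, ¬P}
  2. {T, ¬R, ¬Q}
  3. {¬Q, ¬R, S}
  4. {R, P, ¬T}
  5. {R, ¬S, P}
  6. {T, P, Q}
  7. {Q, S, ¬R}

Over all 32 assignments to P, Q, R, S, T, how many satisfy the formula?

Case analysis on Q and R:
  Q=1, R=1: remaining (P,S,T) ∈ {(0,1,1); (1,1,1)} — 2.
  Q=1, R=0: 5 of the 8 assignments to (P,S,T) work.
  Q=0, R=1: remaining (P,S,T) ∈ {(0,1,1); (1,1,1)} — 2.
  Q=0, R=0: remaining (P,S,T) ∈ {(1,0,1); (1,1,1)} — 2.
Total: 2 + 5 + 2 + 2 = 11.

11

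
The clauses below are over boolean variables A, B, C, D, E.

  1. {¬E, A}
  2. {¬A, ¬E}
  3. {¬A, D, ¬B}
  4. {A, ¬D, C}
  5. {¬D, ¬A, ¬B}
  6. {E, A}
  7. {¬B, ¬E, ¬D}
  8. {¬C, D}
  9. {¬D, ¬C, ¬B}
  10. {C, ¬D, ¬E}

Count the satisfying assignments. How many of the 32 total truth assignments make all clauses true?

3

Satisfying assignments:
  A=T B=F C=F D=F E=F
  A=T B=F C=F D=T E=F
  A=T B=F C=T D=T E=F
That's 3 in total.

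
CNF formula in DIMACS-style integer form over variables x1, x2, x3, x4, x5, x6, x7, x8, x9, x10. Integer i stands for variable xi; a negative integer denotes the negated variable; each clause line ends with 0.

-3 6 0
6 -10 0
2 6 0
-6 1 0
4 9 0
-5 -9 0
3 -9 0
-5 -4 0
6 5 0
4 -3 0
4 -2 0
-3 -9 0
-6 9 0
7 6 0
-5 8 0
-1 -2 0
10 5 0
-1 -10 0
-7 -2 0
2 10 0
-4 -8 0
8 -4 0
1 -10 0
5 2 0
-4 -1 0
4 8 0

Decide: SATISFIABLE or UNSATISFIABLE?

x4 = True:
  propagation gives x5=False, x6=True, x1=True; an empty clause results — contradiction.
x4 = False:
  propagation gives x9=True, x5=False, x3=True; an empty clause results — contradiction.
Every branch closes, so no satisfying assignment exists.

UNSATISFIABLE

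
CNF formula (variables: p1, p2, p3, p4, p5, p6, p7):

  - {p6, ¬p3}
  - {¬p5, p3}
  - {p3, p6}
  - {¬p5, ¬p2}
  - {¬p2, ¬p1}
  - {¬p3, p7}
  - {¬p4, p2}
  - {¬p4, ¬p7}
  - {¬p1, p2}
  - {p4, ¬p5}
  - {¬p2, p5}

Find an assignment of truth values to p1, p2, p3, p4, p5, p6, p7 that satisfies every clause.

p1=False, p2=False, p3=True, p4=False, p5=False, p6=True, p7=True

p1 occurs only negated in the remaining clauses — set p1 = False.
Pure literal: p6 appears only positively; assign p6 = True.
Try p2 = False.
  then p4 is forced to False.
  then p5 is forced to False.
The remaining clauses are satisfied by p3 = True, p7 = True.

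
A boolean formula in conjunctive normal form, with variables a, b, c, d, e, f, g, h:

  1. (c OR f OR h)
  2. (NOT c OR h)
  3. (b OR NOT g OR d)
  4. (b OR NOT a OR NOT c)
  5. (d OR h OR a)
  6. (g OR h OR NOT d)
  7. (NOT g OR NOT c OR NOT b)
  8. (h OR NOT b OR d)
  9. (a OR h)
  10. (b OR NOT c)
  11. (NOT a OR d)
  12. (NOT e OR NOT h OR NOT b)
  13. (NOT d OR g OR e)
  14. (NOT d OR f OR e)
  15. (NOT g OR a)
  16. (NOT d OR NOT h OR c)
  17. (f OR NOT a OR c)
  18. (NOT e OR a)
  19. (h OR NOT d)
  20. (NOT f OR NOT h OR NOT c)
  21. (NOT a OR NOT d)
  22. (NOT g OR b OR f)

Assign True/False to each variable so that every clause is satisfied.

Set a = False and propagate.
  then h is forced to True.
  then g is forced to False.
  then e is forced to False.
  then d is forced to False.
The remaining clauses are satisfied by b = False, c = False, f = True.
Every clause has at least one true literal under this assignment.

a=F, b=F, c=F, d=F, e=F, f=T, g=F, h=T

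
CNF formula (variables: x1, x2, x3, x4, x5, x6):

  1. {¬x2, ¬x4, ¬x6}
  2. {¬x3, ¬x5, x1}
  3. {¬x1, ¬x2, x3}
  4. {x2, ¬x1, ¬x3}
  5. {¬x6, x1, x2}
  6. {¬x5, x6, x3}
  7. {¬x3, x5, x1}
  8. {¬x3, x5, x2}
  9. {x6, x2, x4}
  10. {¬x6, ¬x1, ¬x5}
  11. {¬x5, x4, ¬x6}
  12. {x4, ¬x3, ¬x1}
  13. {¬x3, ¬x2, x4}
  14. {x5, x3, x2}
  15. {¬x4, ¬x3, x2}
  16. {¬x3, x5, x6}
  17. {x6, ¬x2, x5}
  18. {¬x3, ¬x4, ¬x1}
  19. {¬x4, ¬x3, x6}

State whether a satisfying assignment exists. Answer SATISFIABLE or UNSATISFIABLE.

SATISFIABLE

Branch on x1: take x1 = False.
Try x2 = True.
Branch on x3: take x3 = False.
The remaining clauses are satisfied by x4 = False, x5 = False, x6 = True.
Every clause has at least one true literal under this assignment.
So x1=False, x2=True, x3=False, x4=False, x5=False, x6=True is a satisfying assignment.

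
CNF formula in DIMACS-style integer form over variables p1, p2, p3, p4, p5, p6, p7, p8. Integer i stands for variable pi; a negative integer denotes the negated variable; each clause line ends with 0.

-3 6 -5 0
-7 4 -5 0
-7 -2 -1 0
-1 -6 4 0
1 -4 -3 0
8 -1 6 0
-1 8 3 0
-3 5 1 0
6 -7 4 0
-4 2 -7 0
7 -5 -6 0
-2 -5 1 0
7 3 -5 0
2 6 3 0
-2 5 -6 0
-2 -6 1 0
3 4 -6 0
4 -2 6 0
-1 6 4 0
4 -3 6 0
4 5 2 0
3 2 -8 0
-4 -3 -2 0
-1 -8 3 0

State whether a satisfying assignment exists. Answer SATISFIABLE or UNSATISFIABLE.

SATISFIABLE

Try p1 = True.
Set p2 = False and propagate.
For the remaining variables, p3 = True, p4 = True, p5 = False, p6 = False, p7 = False, p8 = True works.
Every clause has at least one true literal under this assignment.
So p1 = True, p2 = False, p3 = True, p4 = True, p5 = False, p6 = False, p7 = False, p8 = True is a satisfying assignment.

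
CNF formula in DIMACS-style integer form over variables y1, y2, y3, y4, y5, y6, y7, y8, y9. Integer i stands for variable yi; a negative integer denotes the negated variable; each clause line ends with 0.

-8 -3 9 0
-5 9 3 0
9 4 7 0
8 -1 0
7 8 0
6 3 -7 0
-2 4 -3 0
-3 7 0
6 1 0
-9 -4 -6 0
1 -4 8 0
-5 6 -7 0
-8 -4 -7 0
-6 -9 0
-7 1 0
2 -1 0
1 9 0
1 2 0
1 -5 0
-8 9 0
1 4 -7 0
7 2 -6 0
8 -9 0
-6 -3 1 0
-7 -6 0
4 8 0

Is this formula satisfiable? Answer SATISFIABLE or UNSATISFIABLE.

SATISFIABLE

Branch on y1: take y1 = True.
  then y8 is forced to True.
  then y2 is forced to True.
  then y9 is forced to True.
  then y6 is forced to False.
For the remaining variables, y3 = False, y4 = True, y5 = True, y7 = False works.
Every clause has at least one true literal under this assignment.
So y1=1, y2=1, y3=0, y4=1, y5=1, y6=0, y7=0, y8=1, y9=1 is a satisfying assignment.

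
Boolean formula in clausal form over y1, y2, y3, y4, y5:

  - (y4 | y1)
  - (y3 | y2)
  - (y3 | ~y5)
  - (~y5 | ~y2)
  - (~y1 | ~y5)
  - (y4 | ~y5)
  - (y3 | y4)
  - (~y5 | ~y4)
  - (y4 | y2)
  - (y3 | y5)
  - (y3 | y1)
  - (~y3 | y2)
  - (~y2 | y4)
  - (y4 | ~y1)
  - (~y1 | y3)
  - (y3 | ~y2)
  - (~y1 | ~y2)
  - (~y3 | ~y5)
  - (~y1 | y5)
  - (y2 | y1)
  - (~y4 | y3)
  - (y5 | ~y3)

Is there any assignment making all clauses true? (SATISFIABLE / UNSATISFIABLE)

y3 = True:
  propagation gives y2=True, y5=False; an empty clause results — contradiction.
y3 = False:
  propagation gives y2=True; an empty clause results — contradiction.
Every branch closes, so no satisfying assignment exists.

UNSATISFIABLE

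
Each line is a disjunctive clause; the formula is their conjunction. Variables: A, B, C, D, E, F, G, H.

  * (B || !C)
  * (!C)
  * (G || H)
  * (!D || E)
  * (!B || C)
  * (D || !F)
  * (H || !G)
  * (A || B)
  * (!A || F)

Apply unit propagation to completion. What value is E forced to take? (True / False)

Unit clause (!C) sets C = False.
(!B || C): since C = False, the clause reduces to (!B). B = False.
(B || A) with B = False leaves only A, so A = True.
From (F || !A) and A = True: F = True.
From (!F || D) and F = True: D = True.
From (!D || E) and D = True: E = True.

True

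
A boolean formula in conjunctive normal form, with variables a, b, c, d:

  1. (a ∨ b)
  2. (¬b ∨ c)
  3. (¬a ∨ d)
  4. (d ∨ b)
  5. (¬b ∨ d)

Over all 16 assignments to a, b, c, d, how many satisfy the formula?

The models are:
  a=0 b=1 c=1 d=1
  a=1 b=0 c=0 d=1
  a=1 b=0 c=1 d=1
  a=1 b=1 c=1 d=1
That's 4 in total.

4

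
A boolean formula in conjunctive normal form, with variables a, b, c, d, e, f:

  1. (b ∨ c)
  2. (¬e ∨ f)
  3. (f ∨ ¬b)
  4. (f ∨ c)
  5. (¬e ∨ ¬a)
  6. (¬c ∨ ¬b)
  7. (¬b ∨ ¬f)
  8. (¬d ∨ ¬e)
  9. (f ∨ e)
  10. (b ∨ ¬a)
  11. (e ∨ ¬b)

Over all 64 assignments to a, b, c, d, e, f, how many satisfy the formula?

3

Satisfying assignments:
  a=F b=F c=T d=F e=F f=T
  a=F b=F c=T d=F e=T f=T
  a=F b=F c=T d=T e=F f=T
Count: 3.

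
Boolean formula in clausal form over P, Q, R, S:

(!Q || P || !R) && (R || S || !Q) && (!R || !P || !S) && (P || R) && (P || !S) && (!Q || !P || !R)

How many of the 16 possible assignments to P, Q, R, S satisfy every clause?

5

The models are:
  P=F Q=F R=T S=F
  P=T Q=F R=F S=F
  P=T Q=F R=F S=T
  P=T Q=F R=T S=F
  P=T Q=T R=F S=T
Count: 5.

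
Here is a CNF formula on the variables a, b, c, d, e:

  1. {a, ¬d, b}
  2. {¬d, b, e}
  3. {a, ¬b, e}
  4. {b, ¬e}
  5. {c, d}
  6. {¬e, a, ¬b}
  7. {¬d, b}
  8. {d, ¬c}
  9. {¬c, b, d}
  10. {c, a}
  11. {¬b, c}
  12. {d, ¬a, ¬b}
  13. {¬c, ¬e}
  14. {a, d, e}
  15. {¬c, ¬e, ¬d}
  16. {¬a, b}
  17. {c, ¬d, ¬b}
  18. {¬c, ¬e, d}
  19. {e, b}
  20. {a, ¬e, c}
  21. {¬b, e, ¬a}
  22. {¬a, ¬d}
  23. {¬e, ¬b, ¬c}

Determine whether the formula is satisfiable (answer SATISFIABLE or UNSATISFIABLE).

b = True:
  propagation gives c=True, d=True, e=False, a=True; an empty clause results — contradiction.
b = False:
  propagation gives e=False; an empty clause results — contradiction.
Every branch closes, so no satisfying assignment exists.

UNSATISFIABLE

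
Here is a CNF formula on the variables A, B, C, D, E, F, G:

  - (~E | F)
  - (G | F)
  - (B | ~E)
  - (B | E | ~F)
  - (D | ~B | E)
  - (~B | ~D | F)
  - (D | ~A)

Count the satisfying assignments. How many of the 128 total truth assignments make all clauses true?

26

Case analysis on B and E:
  B=T, E=T: C, G free; 3 ways for (A,D,F) × 2^2 = 12.
  B=T, E=F: forces D=T; F=T; A, C, G free → 2^3 = 8.
  B=F, E=T: a clause becomes empty — 0.
  B=F, E=F: C free; 3 ways for (A,D,F,G) × 2^1 = 6.
Total: 12 + 8 + 0 + 6 = 26.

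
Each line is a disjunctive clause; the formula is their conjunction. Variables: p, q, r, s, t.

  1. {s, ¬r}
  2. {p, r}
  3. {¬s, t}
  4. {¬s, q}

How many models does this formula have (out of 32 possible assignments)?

The models are:
  p=0 q=1 r=1 s=1 t=1
  p=1 q=0 r=0 s=0 t=0
  p=1 q=0 r=0 s=0 t=1
  p=1 q=1 r=0 s=0 t=0
  p=1 q=1 r=0 s=0 t=1
  p=1 q=1 r=0 s=1 t=1
  p=1 q=1 r=1 s=1 t=1
Count: 7.

7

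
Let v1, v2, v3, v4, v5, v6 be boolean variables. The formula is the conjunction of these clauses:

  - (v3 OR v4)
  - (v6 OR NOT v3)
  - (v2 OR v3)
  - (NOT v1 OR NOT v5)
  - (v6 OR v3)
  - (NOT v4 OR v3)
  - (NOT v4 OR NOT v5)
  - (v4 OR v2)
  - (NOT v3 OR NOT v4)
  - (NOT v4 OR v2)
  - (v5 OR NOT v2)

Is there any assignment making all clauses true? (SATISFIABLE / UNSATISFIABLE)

SATISFIABLE

v1 occurs only negated in the remaining clauses — set v1 = False.
v6 occurs only positively in the remaining clauses — set v6 = True.
Try v2 = True.
  then v5 is forced to True.
  then v4 is forced to False.
  then v3 is forced to True.
Every clause has at least one true literal under this assignment.
So v1=F  v2=T  v3=T  v4=F  v5=T  v6=T is a satisfying assignment.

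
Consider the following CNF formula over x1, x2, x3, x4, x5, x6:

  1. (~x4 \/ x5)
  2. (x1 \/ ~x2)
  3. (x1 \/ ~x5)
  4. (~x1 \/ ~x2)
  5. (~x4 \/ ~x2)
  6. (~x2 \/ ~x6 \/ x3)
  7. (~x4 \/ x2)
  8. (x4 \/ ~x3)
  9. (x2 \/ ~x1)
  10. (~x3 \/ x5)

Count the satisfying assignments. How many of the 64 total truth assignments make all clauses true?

Satisfying assignments:
  x1=0 x2=0 x3=0 x4=0 x5=0 x6=0
  x1=0 x2=0 x3=0 x4=0 x5=0 x6=1
Count: 2.

2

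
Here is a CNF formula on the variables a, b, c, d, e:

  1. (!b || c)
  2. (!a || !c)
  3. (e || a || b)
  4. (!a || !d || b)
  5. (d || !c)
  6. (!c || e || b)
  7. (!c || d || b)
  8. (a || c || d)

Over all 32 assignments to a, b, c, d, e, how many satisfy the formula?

6

The models are:
  a=F b=F c=F d=T e=T
  a=F b=F c=T d=T e=T
  a=F b=T c=T d=T e=F
  a=F b=T c=T d=T e=T
  a=T b=F c=F d=F e=F
  a=T b=F c=F d=F e=T
Count: 6.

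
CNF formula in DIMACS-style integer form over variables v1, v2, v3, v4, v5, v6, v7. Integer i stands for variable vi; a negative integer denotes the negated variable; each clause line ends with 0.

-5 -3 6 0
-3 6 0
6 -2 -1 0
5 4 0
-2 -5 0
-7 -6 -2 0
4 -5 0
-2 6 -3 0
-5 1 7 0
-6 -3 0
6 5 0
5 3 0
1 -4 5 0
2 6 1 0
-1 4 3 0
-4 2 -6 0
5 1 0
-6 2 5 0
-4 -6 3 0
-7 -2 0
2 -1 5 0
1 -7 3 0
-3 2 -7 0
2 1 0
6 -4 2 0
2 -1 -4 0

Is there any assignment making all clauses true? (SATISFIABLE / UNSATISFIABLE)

UNSATISFIABLE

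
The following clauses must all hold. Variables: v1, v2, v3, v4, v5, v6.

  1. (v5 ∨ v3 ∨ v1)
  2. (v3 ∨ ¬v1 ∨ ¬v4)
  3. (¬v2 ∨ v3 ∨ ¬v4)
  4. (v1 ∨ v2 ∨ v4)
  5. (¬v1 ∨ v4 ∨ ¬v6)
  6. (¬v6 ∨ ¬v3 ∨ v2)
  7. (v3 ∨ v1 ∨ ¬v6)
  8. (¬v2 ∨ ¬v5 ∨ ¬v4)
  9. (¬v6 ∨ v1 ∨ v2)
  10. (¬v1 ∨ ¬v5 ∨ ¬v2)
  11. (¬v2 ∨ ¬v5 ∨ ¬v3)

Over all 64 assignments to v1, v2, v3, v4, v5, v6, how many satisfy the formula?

Case analysis on v1 and v2:
  v1=T, v2=T: remaining (v3,v4,v5,v6) ∈ {(F,F,F,F); (T,F,F,F); (T,T,F,F); (T,T,F,T)} — 4.
  v1=T, v2=F: v5 free; 3 ways for (v3,v4,v6) × 2^1 = 6.
  v1=F, v2=T: 5 of the 16 assignments to (v3,v4,v5,v6) work.
  v1=F, v2=F: remaining (v3,v4,v5,v6) ∈ {(F,T,T,F); (T,T,F,F); (T,T,T,F)} — 3.
Total: 4 + 6 + 5 + 3 = 18.

18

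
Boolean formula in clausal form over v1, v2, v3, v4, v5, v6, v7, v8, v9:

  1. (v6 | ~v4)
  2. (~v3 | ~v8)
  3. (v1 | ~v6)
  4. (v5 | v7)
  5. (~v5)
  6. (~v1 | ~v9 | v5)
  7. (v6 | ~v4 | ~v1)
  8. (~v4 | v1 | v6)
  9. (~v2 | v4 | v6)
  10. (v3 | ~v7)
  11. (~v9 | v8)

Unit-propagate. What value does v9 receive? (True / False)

False

Unit clause (~v5) sets v5 = False.
(v7 | v5): since v5 = False, the clause reduces to (v7). v7 = True.
In (~v7 | v3), ~v7 is now false; v3 must hold, so v3 = True.
(~v3 | ~v8) with v3 = True leaves only ~v8, so v8 = False.
(v8 | ~v9): since v8 = False, the clause reduces to (~v9). v9 = False.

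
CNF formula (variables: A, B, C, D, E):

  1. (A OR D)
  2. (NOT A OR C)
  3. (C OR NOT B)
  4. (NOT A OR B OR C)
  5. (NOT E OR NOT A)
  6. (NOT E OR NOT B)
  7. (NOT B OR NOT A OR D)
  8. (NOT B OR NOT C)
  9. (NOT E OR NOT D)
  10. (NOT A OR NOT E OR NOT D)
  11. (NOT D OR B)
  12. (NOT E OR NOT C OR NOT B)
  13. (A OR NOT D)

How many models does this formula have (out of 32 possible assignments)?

Satisfying assignments:
  A=1 B=0 C=1 D=0 E=0
That's 1 in total.

1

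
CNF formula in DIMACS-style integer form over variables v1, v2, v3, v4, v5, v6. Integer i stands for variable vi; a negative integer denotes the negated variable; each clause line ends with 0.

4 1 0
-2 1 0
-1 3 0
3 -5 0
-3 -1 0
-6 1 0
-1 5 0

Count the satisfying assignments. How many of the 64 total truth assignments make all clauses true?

Satisfying assignments:
  v1=0 v2=0 v3=0 v4=1 v5=0 v6=0
  v1=0 v2=0 v3=1 v4=1 v5=0 v6=0
  v1=0 v2=0 v3=1 v4=1 v5=1 v6=0
Count: 3.

3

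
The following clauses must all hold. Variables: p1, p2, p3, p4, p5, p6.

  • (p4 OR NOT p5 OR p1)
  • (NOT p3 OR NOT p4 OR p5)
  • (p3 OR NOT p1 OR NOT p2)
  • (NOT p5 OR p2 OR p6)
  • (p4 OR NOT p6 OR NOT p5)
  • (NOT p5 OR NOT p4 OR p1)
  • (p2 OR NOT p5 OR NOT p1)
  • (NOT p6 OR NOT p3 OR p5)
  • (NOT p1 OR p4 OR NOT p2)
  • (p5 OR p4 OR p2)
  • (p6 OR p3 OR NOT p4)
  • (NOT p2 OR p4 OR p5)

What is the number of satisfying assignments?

Satisfying assignments:
  p1=F p2=F p3=F p4=T p5=F p6=T
  p1=F p2=T p3=F p4=T p5=F p6=T
  p1=T p2=F p3=F p4=T p5=F p6=T
  p1=T p2=T p3=T p4=T p5=T p6=F
  p1=T p2=T p3=T p4=T p5=T p6=T
Count: 5.

5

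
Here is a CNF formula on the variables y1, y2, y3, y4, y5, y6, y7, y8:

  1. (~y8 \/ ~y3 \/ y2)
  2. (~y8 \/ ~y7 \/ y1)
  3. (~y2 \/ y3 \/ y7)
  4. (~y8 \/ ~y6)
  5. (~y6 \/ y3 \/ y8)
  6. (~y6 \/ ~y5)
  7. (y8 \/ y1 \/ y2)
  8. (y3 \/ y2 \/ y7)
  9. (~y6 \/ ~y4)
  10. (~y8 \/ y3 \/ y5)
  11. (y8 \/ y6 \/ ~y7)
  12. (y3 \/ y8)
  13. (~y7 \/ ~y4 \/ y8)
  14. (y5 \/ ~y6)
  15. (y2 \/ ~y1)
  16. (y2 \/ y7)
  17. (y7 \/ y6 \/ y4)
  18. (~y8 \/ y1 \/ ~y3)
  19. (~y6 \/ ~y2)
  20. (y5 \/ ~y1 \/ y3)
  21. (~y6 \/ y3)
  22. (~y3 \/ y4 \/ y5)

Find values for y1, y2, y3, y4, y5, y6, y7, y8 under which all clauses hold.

y1 = T, y2 = T, y3 = F, y4 = F, y5 = T, y6 = F, y7 = T, y8 = T

Try y1 = True.
  then y2 is forced to True.
  then y6 is forced to False.
Set y3 = False and propagate.
  then y7 is forced to True.
  then y8 is forced to True.
  then y5 is forced to True.
y4 is now unconstrained; take y4 = False.
Check each clause:
  1. (y2 \/ ~y3 \/ ~y8) — y2 is true.
  2. (y1 \/ ~y7 \/ ~y8) — y1 is true.
  3. (~y2 \/ y3 \/ y7) — y7 is true.
  4. (~y8 \/ ~y6) — ~y6 is true.
  5. (~y6 \/ y3 \/ y8) — y8 is true.
  6. (~y6 \/ ~y5) — ~y6 is true.
  7. (y1 \/ y2 \/ y8) — y8 is true.
  8. (y3 \/ y2 \/ y7) — y2 is true.
  9. (~y4 \/ ~y6) — ~y6 is true.
  10. (y5 \/ ~y8 \/ y3) — y5 is true.
  11. (y6 \/ y8 \/ ~y7) — y8 is true.
  12. (y8 \/ y3) — y8 is true.
  13. (~y7 \/ ~y4 \/ y8) — y8 is true.
  14. (~y6 \/ y5) — ~y6 is true.
  15. (y2 \/ ~y1) — y2 is true.
  16. (y2 \/ y7) — y2 is true.
  17. (y6 \/ y4 \/ y7) — y7 is true.
  18. (~y8 \/ y1 \/ ~y3) — y1 is true.
  19. (~y6 \/ ~y2) — ~y6 is true.
  20. (~y1 \/ y5 \/ y3) — y5 is true.
  21. (y3 \/ ~y6) — ~y6 is true.
  22. (y4 \/ y5 \/ ~y3) — ~y3 is true.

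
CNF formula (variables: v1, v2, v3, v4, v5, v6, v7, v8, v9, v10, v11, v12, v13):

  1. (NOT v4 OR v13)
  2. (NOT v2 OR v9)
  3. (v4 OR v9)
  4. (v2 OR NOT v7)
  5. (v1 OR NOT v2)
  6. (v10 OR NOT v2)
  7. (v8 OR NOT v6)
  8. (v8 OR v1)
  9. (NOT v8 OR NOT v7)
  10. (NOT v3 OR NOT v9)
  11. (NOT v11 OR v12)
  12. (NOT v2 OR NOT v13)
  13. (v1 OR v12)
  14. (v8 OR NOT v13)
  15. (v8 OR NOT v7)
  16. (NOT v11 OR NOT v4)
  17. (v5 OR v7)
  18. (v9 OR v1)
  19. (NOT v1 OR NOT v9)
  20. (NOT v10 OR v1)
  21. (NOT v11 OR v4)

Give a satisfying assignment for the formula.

v1=True, v2=False, v3=True, v4=True, v5=True, v6=True, v7=False, v8=True, v9=False, v10=False, v11=False, v12=True, v13=True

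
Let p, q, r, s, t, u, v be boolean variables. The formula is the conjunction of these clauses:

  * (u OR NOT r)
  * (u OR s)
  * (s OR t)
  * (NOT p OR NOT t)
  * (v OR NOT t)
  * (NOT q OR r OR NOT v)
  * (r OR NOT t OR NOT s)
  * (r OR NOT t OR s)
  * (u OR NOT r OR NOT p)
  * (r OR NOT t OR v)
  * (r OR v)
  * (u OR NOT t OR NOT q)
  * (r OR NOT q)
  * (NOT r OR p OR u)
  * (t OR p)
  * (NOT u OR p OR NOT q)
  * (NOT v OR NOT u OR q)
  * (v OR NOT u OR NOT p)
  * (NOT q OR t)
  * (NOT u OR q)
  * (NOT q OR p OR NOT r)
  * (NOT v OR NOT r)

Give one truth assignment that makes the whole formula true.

p=True, q=False, r=False, s=True, t=False, u=False, v=True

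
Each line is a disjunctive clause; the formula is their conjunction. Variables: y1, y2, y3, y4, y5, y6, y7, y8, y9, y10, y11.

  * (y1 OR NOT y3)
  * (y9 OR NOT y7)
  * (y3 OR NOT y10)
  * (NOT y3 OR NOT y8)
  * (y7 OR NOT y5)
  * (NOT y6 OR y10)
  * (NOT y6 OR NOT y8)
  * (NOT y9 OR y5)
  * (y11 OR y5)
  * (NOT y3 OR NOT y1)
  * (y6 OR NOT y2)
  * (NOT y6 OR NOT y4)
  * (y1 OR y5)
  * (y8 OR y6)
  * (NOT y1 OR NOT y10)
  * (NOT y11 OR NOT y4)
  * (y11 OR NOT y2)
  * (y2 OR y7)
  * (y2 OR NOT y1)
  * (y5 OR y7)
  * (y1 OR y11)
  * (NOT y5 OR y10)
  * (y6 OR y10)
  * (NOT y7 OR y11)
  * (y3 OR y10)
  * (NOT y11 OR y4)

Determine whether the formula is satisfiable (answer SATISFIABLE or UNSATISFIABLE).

UNSATISFIABLE

y1 = True:
  propagation gives y3=False, y10=False; an empty clause results — contradiction.
y1 = False:
  propagation gives y3=False, y10=False; an empty clause results — contradiction.
Every branch closes, so no satisfying assignment exists.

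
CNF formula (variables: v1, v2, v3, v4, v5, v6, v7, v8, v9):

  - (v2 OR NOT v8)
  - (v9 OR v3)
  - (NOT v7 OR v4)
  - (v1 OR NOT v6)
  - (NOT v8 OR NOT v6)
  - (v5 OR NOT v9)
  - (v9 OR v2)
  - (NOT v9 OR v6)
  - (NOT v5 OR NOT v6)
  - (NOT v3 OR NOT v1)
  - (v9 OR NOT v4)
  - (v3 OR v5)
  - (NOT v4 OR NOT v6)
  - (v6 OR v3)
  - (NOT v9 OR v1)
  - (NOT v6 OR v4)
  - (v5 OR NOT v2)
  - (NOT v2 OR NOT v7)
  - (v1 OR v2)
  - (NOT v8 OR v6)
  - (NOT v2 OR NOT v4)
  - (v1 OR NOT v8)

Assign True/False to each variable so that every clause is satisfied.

v1=F, v2=T, v3=T, v4=F, v5=T, v6=F, v7=F, v8=F, v9=F

Check each clause:
  1. (v2 OR NOT v8) — NOT v8 is true.
  2. (v3 OR v9) — v3 is true.
  3. (v4 OR NOT v7) — NOT v7 is true.
  4. (v1 OR NOT v6) — NOT v6 is true.
  5. (NOT v8 OR NOT v6) — NOT v8 is true.
  6. (v5 OR NOT v9) — v5 is true.
  7. (v9 OR v2) — v2 is true.
  8. (v6 OR NOT v9) — NOT v9 is true.
  9. (NOT v5 OR NOT v6) — NOT v6 is true.
  10. (NOT v3 OR NOT v1) — NOT v1 is true.
  11. (v9 OR NOT v4) — NOT v4 is true.
  12. (v3 OR v5) — v3 is true.
  13. (NOT v6 OR NOT v4) — NOT v6 is true.
  14. (v6 OR v3) — v3 is true.
  15. (NOT v9 OR v1) — NOT v9 is true.
  16. (NOT v6 OR v4) — NOT v6 is true.
  17. (NOT v2 OR v5) — v5 is true.
  18. (NOT v7 OR NOT v2) — NOT v7 is true.
  19. (v2 OR v1) — v2 is true.
  20. (NOT v8 OR v6) — NOT v8 is true.
  21. (NOT v4 OR NOT v2) — NOT v4 is true.
  22. (v1 OR NOT v8) — NOT v8 is true.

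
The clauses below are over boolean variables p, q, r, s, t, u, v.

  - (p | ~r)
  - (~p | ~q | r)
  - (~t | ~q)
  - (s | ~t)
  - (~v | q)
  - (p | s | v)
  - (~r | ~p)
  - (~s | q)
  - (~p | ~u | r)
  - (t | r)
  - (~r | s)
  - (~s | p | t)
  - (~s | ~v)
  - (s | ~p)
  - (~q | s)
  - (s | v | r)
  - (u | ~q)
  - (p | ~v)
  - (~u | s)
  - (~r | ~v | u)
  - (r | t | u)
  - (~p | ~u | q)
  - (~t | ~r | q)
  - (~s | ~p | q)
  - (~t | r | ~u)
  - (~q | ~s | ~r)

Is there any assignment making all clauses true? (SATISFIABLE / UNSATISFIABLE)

r = True:
  propagation gives p=True; an empty clause results — contradiction.
r = False:
  propagation gives t=True, q=False, s=True; an empty clause results — contradiction.
Every branch closes, so no satisfying assignment exists.

UNSATISFIABLE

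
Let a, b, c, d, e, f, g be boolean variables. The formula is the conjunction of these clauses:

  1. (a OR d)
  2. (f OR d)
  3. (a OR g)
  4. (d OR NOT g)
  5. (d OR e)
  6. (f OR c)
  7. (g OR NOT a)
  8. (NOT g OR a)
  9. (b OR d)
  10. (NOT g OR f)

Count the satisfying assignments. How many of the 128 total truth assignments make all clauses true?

8

Split on d, then g.
  d=T, g=T: forces a=T; f=T; b, c, e free → 2^3 = 8.
  d=T, g=F: a clause becomes empty — 0.
  d=F, g=T: a clause becomes empty — 0.
  d=F, g=F: a clause becomes empty — 0.
Total: 8 + 0 + 0 + 0 = 8.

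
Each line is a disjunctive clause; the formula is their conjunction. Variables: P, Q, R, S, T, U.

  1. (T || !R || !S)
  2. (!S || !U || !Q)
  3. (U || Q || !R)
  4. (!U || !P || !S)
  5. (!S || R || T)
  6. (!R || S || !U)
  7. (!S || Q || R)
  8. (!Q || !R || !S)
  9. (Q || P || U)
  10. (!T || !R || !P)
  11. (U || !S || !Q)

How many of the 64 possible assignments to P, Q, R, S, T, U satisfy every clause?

18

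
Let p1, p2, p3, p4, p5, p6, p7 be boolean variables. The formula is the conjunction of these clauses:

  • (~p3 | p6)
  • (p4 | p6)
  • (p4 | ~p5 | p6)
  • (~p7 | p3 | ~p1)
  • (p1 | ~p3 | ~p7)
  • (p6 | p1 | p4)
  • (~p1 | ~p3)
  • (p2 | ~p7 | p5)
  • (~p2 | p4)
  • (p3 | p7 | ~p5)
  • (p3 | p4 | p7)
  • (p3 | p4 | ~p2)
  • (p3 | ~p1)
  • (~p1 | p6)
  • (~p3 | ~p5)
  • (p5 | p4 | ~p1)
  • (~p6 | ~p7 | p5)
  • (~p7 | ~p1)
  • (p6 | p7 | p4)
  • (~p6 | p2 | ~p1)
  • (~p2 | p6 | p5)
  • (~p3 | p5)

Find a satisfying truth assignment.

p1 = False, p2 = False, p3 = False, p4 = True, p5 = False, p6 = True, p7 = False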